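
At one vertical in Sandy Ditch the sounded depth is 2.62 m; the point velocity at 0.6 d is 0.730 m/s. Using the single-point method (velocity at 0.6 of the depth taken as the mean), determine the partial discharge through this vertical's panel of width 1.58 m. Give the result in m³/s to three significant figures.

v̄ = v₀.₆ = 0.730 m/s
q = v̄ × d × w = 0.7300 × 2.62 × 1.58 = 3.022 m³/s

3.02 m³/s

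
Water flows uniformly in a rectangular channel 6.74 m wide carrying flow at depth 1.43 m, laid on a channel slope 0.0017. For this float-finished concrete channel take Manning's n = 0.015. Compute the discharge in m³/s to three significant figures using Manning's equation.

26.6 m³/s

A = b·y = 6.74 × 1.43 = 9.638 m²
P = b + 2y = 6.74 + 2×1.43 = 9.600 m
R = A/P = 9.638/9.600 = 1.004 m
Q = (1/n)·A·R^(2/3)·S^(1/2) = (1/0.015) × 9.638 × 1.004^(2/3) × 0.0017^(1/2) = 26.56 m³/s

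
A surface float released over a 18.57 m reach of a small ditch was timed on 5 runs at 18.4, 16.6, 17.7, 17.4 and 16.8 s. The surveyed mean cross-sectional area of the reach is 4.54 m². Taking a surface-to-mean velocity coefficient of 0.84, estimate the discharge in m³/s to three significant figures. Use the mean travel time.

4.07 m³/s

t̄ = (18.4 + 16.6 + 17.7 + 17.4 + 16.8) / 5 = 17.38 s
v_surface = L / t̄ = 18.57 / 17.38 = 1.068 m/s
v_mean = 0.84 × 1.068 = 0.8975 m/s
Q = A × v_mean = 4.54 × 0.8975 = 4.075 m³/s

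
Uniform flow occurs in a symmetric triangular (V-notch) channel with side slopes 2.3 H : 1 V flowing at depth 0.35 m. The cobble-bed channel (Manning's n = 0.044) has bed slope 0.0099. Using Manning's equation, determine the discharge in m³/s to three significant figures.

A = z·y² = 2.3×0.35² = 0.2818 m²
P = 2y√(1+z²) = 2×0.35×√(1+2.3²) = 1.756 m
R = A/P = 0.2818/1.756 = 0.1605 m
Q = (1/n)·A·R^(2/3)·S^(1/2) = (1/0.044) × 0.2818 × 0.1605^(2/3) × 0.0099^(1/2) = 0.1882 m³/s

0.188 m³/s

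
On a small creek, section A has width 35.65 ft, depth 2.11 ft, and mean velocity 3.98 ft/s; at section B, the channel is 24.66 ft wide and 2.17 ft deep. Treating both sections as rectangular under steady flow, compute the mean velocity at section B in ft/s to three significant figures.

5.59 ft/s

Q = A₁V₁ = (35.65×2.11) × 3.98 = 299.4 ft³/s
A₂ = 24.66 × 2.17 = 53.51 ft²
V₂ = Q/A₂ = 299.4/53.51 = 5.595 ft/s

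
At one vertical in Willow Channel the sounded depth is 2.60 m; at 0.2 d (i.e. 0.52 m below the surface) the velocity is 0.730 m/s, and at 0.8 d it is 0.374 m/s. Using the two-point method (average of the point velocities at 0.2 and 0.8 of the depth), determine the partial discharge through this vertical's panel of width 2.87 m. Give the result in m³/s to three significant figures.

4.12 m³/s

v̄ = (0.730 + 0.374) / 2 = 0.5520 m/s
q = v̄ × d × w = 0.5520 × 2.60 × 2.87 = 4.119 m³/s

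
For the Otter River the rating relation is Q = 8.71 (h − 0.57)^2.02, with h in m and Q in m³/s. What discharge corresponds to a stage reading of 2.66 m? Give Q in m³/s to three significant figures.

38.6 m³/s

Q = 8.71 × (2.66 − 0.57)^2.02 = 8.71 × 2.09^2.02 = 38.61 m³/s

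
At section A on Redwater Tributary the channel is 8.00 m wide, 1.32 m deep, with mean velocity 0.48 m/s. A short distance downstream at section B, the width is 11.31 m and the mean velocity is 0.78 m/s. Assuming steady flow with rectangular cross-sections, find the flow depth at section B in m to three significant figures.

0.575 m

Q = A₁V₁ = (8.00×1.32) × 0.48 = 5.069 m³/s
d₂ = Q/(b₂ V₂) = 5.069/(11.31×0.78) = 0.5746 m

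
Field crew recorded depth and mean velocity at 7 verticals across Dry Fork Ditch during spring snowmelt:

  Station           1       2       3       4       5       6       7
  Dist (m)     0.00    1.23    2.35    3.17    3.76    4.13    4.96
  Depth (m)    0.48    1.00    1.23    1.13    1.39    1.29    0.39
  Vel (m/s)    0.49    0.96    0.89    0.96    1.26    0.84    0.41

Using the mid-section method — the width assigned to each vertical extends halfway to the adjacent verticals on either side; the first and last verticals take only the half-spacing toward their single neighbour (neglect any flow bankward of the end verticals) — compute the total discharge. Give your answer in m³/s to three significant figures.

w_1 = (1.23 − 0.00)/2 = 0.615 m; q_1 = 0.49 × 0.48 × 0.615 = 0.1446 m³/s
w_2 = (2.35 − 0.00)/2 = 1.175 m; q_2 = 0.96 × 1.00 × 1.175 = 1.128 m³/s
w_3 = (3.17 − 1.23)/2 = 0.97 m; q_3 = 0.89 × 1.23 × 0.97 = 1.062 m³/s
w_4 = (3.76 − 2.35)/2 = 0.705 m; q_4 = 0.96 × 1.13 × 0.705 = 0.7648 m³/s
w_5 = (4.13 − 3.17)/2 = 0.48 m; q_5 = 1.26 × 1.39 × 0.48 = 0.8407 m³/s
w_6 = (4.96 − 3.76)/2 = 0.6 m; q_6 = 0.84 × 1.29 × 0.6 = 0.6502 m³/s
w_7 = (4.96 − 4.13)/2 = 0.415 m; q_7 = 0.41 × 0.39 × 0.415 = 0.06636 m³/s
Q = Σ qᵢ = 4.656 m³/s

4.66 m³/s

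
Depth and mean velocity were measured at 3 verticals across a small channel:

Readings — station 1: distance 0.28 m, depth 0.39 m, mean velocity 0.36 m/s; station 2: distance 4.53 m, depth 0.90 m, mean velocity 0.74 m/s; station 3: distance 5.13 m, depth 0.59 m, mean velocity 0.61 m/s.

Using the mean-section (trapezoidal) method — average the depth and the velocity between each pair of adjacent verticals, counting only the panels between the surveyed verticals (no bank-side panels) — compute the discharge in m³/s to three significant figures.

Panel 1-2: Δb = 4.25 m, d̄ = (0.39+0.90)/2 = 0.645, v̄ = (0.36+0.74)/2 = 0.55 → q = 4.25×0.645×0.55 = 1.508 m³/s
Panel 2-3: Δb = 0.6 m, d̄ = (0.90+0.59)/2 = 0.745, v̄ = (0.74+0.61)/2 = 0.675 → q = 0.6×0.745×0.675 = 0.3017 m³/s
Q = Σ q = 1.809 m³/s

1.81 m³/s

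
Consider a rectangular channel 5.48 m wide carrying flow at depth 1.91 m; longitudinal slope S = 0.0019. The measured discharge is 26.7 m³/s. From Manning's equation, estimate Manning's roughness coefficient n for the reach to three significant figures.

A = b·y = 5.48 × 1.91 = 10.47 m²
P = b + 2y = 5.48 + 2×1.91 = 9.300 m
R = A/P = 10.47/9.300 = 1.125 m
n = (1/Q)·A·R^(2/3)·S^(1/2) = (1/26.7) × 10.47 × 1.082 × 0.04359 = 0.01849

0.0185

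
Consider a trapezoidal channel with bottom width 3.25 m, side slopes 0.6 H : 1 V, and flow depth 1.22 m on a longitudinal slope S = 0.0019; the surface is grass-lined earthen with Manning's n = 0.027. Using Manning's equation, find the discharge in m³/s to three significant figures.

6.74 m³/s

A = (b + z·y)·y = (3.25 + 0.6×1.22)×1.22 = 4.858 m²
P = b + 2y√(1+z²) = 3.25 + 2×1.22×√(1+0.6²) = 6.096 m
R = A/P = 4.858/6.096 = 0.7970 m
Q = (1/n)·A·R^(2/3)·S^(1/2) = (1/0.027) × 4.858 × 0.7970^(2/3) × 0.0019^(1/2) = 6.742 m³/s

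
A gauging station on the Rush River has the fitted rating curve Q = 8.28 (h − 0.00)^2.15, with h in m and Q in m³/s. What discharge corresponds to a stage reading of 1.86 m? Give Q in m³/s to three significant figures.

Q = 8.28 × (1.86 − 0.00)^2.15 = 8.28 × 1.86^2.15 = 31.44 m³/s

31.4 m³/s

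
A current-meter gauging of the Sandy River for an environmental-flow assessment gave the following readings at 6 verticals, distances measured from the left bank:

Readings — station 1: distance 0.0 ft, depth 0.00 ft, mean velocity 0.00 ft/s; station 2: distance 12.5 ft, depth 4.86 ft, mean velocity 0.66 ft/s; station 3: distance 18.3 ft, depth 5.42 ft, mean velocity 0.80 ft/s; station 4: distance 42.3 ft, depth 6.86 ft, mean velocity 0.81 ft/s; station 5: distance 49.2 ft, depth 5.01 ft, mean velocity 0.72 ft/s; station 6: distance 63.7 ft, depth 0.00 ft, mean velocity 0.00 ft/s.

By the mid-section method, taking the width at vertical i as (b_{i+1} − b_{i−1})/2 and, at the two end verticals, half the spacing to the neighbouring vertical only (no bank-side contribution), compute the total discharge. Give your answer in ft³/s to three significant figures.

218 ft³/s

w_2 = (18.3 − 0.0)/2 = 9.15 ft; q_2 = 0.66 × 4.86 × 9.15 = 29.35 ft³/s
w_3 = (42.3 − 12.5)/2 = 14.9 ft; q_3 = 0.80 × 5.42 × 14.9 = 64.61 ft³/s
w_4 = (49.2 − 18.3)/2 = 15.45 ft; q_4 = 0.81 × 6.86 × 15.45 = 85.85 ft³/s
w_5 = (63.7 − 42.3)/2 = 10.7 ft; q_5 = 0.72 × 5.01 × 10.7 = 38.60 ft³/s
Stations 1, 6 contribute zero (depth or velocity is 0).
Q = Σ qᵢ = 218.4 ft³/s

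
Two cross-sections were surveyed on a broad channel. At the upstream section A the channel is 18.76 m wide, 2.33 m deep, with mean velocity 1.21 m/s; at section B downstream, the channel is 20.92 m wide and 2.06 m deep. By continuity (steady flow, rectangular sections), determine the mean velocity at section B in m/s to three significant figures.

1.23 m/s

Q = A₁V₁ = (18.76×2.33) × 1.21 = 52.89 m³/s
A₂ = 20.92 × 2.06 = 43.10 m²
V₂ = Q/A₂ = 52.89/43.10 = 1.227 m/s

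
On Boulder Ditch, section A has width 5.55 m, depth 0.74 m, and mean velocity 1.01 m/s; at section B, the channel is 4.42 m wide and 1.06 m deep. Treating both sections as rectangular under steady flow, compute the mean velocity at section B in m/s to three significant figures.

Q = A₁V₁ = (5.55×0.74) × 1.01 = 4.148 m³/s
A₂ = 4.42 × 1.06 = 4.685 m²
V₂ = Q/A₂ = 4.148/4.685 = 0.8854 m/s

0.885 m/s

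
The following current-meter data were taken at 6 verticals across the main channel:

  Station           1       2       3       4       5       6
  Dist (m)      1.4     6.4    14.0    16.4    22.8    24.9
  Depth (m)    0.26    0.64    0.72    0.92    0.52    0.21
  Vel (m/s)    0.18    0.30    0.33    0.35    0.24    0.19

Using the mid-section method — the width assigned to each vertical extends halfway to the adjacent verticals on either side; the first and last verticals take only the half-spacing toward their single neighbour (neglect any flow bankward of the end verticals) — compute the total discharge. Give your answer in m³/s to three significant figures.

4.50 m³/s

w_1 = (6.4 − 1.4)/2 = 2.5 m; q_1 = 0.18 × 0.26 × 2.5 = 0.1170 m³/s
w_2 = (14.0 − 1.4)/2 = 6.3 m; q_2 = 0.30 × 0.64 × 6.3 = 1.210 m³/s
w_3 = (16.4 − 6.4)/2 = 5 m; q_3 = 0.33 × 0.72 × 5 = 1.188 m³/s
w_4 = (22.8 − 14.0)/2 = 4.4 m; q_4 = 0.35 × 0.92 × 4.4 = 1.417 m³/s
w_5 = (24.9 − 16.4)/2 = 4.25 m; q_5 = 0.24 × 0.52 × 4.25 = 0.5304 m³/s
w_6 = (24.9 − 22.8)/2 = 1.05 m; q_6 = 0.19 × 0.21 × 1.05 = 0.04190 m³/s
Q = Σ qᵢ = 4.504 m³/s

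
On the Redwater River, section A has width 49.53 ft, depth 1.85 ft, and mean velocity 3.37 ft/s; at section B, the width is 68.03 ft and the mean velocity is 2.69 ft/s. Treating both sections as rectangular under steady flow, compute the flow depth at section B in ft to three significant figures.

1.69 ft

Q = A₁V₁ = (49.53×1.85) × 3.37 = 308.8 ft³/s
d₂ = Q/(b₂ V₂) = 308.8/(68.03×2.69) = 1.687 ft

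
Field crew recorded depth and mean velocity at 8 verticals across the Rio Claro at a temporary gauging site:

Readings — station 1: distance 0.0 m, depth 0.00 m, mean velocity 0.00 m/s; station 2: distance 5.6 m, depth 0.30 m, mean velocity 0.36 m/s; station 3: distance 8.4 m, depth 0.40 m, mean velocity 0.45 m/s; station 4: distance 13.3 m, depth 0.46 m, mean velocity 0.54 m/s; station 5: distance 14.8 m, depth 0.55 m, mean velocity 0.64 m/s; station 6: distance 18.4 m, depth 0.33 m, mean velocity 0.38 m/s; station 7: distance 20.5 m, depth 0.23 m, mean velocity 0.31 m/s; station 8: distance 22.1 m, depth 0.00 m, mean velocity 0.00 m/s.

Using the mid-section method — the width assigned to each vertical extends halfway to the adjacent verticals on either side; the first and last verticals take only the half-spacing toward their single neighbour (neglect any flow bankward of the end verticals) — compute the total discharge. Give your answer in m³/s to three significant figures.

3.33 m³/s

w_2 = (8.4 − 0.0)/2 = 4.2 m; q_2 = 0.36 × 0.30 × 4.2 = 0.4536 m³/s
w_3 = (13.3 − 5.6)/2 = 3.85 m; q_3 = 0.45 × 0.40 × 3.85 = 0.6930 m³/s
w_4 = (14.8 − 8.4)/2 = 3.2 m; q_4 = 0.54 × 0.46 × 3.2 = 0.7949 m³/s
w_5 = (18.4 − 13.3)/2 = 2.55 m; q_5 = 0.64 × 0.55 × 2.55 = 0.8976 m³/s
w_6 = (20.5 − 14.8)/2 = 2.85 m; q_6 = 0.38 × 0.33 × 2.85 = 0.3574 m³/s
w_7 = (22.1 − 18.4)/2 = 1.85 m; q_7 = 0.31 × 0.23 × 1.85 = 0.1319 m³/s
Stations 1, 8 contribute zero (depth or velocity is 0).
Q = Σ qᵢ = 3.328 m³/s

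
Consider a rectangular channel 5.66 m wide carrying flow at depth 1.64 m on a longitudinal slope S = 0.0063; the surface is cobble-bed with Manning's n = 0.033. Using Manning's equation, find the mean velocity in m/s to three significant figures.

A = b·y = 5.66 × 1.64 = 9.282 m²
P = b + 2y = 5.66 + 2×1.64 = 8.940 m
R = A/P = 9.282/8.940 = 1.038 m
Q = (1/n)·A·R^(2/3)·S^(1/2) = (1/0.033) × 9.282 × 1.038^(2/3) × 0.0063^(1/2) = 22.89 m³/s
V = Q/A = 22.89/9.282 = 2.466 m/s

2.47 m/s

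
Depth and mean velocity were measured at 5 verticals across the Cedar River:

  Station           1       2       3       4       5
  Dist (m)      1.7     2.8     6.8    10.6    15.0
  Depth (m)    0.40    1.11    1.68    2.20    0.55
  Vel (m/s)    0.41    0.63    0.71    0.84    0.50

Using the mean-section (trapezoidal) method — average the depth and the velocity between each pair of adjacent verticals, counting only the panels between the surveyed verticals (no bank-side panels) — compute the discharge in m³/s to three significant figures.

Panel 1-2: Δb = 1.1 m, d̄ = (0.40+1.11)/2 = 0.755, v̄ = (0.41+0.63)/2 = 0.52 → q = 1.1×0.755×0.52 = 0.4319 m³/s
Panel 2-3: Δb = 4 m, d̄ = (1.11+1.68)/2 = 1.395, v̄ = (0.63+0.71)/2 = 0.67 → q = 4×1.395×0.67 = 3.739 m³/s
Panel 3-4: Δb = 3.8 m, d̄ = (1.68+2.20)/2 = 1.94, v̄ = (0.71+0.84)/2 = 0.775 → q = 3.8×1.94×0.775 = 5.713 m³/s
Panel 4-5: Δb = 4.4 m, d̄ = (2.20+0.55)/2 = 1.375, v̄ = (0.84+0.50)/2 = 0.67 → q = 4.4×1.375×0.67 = 4.054 m³/s
Q = Σ q = 13.94 m³/s

13.9 m³/s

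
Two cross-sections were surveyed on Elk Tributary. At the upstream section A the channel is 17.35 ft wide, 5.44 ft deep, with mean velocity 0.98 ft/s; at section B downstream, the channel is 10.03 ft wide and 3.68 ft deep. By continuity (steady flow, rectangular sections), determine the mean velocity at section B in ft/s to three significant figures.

2.51 ft/s

Q = A₁V₁ = (17.35×5.44) × 0.98 = 92.50 ft³/s
A₂ = 10.03 × 3.68 = 36.91 ft²
V₂ = Q/A₂ = 92.50/36.91 = 2.506 ft/s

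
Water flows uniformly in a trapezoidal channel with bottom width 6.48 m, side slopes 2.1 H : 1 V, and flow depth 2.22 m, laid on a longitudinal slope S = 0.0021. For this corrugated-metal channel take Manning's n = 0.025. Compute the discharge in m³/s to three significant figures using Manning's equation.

A = (b + z·y)·y = (6.48 + 2.1×2.22)×2.22 = 24.74 m²
P = b + 2y√(1+z²) = 6.48 + 2×2.22×√(1+2.1²) = 16.81 m
R = A/P = 24.74/16.81 = 1.472 m
Q = (1/n)·A·R^(2/3)·S^(1/2) = (1/0.025) × 24.74 × 1.472^(2/3) × 0.0021^(1/2) = 58.66 m³/s

58.7 m³/s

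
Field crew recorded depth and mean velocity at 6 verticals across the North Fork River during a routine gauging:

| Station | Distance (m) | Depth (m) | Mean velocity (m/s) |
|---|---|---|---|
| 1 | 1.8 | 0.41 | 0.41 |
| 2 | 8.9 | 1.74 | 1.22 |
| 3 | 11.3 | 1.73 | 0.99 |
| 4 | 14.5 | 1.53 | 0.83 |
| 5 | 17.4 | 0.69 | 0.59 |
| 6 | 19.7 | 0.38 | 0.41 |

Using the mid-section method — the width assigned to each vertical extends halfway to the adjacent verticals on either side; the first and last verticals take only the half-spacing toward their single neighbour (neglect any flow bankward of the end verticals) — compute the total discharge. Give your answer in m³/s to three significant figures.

20.6 m³/s

w_1 = (8.9 − 1.8)/2 = 3.55 m; q_1 = 0.41 × 0.41 × 3.55 = 0.5968 m³/s
w_2 = (11.3 − 1.8)/2 = 4.75 m; q_2 = 1.22 × 1.74 × 4.75 = 10.08 m³/s
w_3 = (14.5 − 8.9)/2 = 2.8 m; q_3 = 0.99 × 1.73 × 2.8 = 4.796 m³/s
w_4 = (17.4 − 11.3)/2 = 3.05 m; q_4 = 0.83 × 1.53 × 3.05 = 3.873 m³/s
w_5 = (19.7 − 14.5)/2 = 2.6 m; q_5 = 0.59 × 0.69 × 2.6 = 1.058 m³/s
w_6 = (19.7 − 17.4)/2 = 1.15 m; q_6 = 0.41 × 0.38 × 1.15 = 0.1792 m³/s
Q = Σ qᵢ = 20.59 m³/s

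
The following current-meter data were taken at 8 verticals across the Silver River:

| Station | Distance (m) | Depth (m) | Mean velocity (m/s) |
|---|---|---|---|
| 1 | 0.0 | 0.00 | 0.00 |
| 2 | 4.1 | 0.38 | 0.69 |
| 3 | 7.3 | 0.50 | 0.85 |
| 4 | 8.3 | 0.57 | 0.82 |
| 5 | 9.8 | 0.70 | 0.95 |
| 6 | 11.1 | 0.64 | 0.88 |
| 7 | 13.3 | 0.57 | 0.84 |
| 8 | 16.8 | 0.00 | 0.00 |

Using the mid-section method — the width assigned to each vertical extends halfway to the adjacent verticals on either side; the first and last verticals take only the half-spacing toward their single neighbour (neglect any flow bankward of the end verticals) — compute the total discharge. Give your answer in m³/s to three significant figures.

w_2 = (7.3 − 0.0)/2 = 3.65 m; q_2 = 0.69 × 0.38 × 3.65 = 0.9570 m³/s
w_3 = (8.3 − 4.1)/2 = 2.1 m; q_3 = 0.85 × 0.50 × 2.1 = 0.8925 m³/s
w_4 = (9.8 − 7.3)/2 = 1.25 m; q_4 = 0.82 × 0.57 × 1.25 = 0.5843 m³/s
w_5 = (11.1 − 8.3)/2 = 1.4 m; q_5 = 0.95 × 0.70 × 1.4 = 0.9310 m³/s
w_6 = (13.3 − 9.8)/2 = 1.75 m; q_6 = 0.88 × 0.64 × 1.75 = 0.9856 m³/s
w_7 = (16.8 − 11.1)/2 = 2.85 m; q_7 = 0.84 × 0.57 × 2.85 = 1.365 m³/s
Stations 1, 8 contribute zero (depth or velocity is 0).
Q = Σ qᵢ = 5.715 m³/s

5.71 m³/s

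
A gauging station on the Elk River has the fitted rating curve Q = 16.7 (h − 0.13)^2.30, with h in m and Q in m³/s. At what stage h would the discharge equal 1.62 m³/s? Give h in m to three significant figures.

h − h₀ = (Q/C)^(1/b) = (1.62/16.7)^(1/2.30) = 0.3626 m
h = 0.13 + 0.3626 = 0.4926 m

0.493 m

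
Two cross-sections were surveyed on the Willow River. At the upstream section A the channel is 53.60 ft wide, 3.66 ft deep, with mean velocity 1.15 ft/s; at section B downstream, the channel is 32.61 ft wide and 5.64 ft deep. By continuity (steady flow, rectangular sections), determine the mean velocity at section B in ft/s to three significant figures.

Q = A₁V₁ = (53.60×3.66) × 1.15 = 225.6 ft³/s
A₂ = 32.61 × 5.64 = 183.9 ft²
V₂ = Q/A₂ = 225.6/183.9 = 1.227 ft/s

1.23 ft/s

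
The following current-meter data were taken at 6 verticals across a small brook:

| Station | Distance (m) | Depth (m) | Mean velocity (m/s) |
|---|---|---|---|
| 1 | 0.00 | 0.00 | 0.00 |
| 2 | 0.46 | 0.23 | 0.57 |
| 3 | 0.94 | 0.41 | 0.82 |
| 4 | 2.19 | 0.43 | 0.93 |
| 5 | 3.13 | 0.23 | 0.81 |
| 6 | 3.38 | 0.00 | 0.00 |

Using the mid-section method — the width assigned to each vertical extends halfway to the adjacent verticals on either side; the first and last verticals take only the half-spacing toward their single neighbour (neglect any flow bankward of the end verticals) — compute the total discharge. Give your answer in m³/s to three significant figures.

0.901 m³/s

w_2 = (0.94 − 0.00)/2 = 0.47 m; q_2 = 0.57 × 0.23 × 0.47 = 0.06162 m³/s
w_3 = (2.19 − 0.46)/2 = 0.865 m; q_3 = 0.82 × 0.41 × 0.865 = 0.2908 m³/s
w_4 = (3.13 − 0.94)/2 = 1.095 m; q_4 = 0.93 × 0.43 × 1.095 = 0.4379 m³/s
w_5 = (3.38 − 2.19)/2 = 0.595 m; q_5 = 0.81 × 0.23 × 0.595 = 0.1108 m³/s
Stations 1, 6 contribute zero (depth or velocity is 0).
Q = Σ qᵢ = 0.9012 m³/s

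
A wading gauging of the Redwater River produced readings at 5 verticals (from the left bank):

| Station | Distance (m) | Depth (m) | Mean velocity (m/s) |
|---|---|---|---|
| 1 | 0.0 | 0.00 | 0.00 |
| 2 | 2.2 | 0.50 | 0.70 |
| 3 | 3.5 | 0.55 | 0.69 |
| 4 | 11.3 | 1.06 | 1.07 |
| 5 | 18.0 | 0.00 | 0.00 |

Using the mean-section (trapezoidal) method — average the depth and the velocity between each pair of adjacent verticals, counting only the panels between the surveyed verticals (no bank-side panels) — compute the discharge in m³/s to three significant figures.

8.09 m³/s

Panel 1-2: Δb = 2.2 m, d̄ = (0.00+0.50)/2 = 0.25, v̄ = (0.00+0.70)/2 = 0.35 → q = 2.2×0.25×0.35 = 0.1925 m³/s
Panel 2-3: Δb = 1.3 m, d̄ = (0.50+0.55)/2 = 0.525, v̄ = (0.70+0.69)/2 = 0.695 → q = 1.3×0.525×0.695 = 0.4743 m³/s
Panel 3-4: Δb = 7.8 m, d̄ = (0.55+1.06)/2 = 0.805, v̄ = (0.69+1.07)/2 = 0.88 → q = 7.8×0.805×0.88 = 5.526 m³/s
Panel 4-5: Δb = 6.7 m, d̄ = (1.06+0.00)/2 = 0.53, v̄ = (1.07+0.00)/2 = 0.535 → q = 6.7×0.53×0.535 = 1.900 m³/s
Q = Σ q = 8.092 m³/s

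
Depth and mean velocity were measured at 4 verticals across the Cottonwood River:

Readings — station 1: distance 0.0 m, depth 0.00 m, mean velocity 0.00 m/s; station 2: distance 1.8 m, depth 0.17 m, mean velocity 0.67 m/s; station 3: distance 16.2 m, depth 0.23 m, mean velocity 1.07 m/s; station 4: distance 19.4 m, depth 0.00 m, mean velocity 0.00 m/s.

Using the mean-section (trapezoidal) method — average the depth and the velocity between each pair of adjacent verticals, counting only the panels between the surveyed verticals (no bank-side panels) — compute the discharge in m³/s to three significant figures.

2.75 m³/s

Panel 1-2: Δb = 1.8 m, d̄ = (0.00+0.17)/2 = 0.085, v̄ = (0.00+0.67)/2 = 0.335 → q = 1.8×0.085×0.335 = 0.05126 m³/s
Panel 2-3: Δb = 14.4 m, d̄ = (0.17+0.23)/2 = 0.2, v̄ = (0.67+1.07)/2 = 0.87 → q = 14.4×0.2×0.87 = 2.506 m³/s
Panel 3-4: Δb = 3.2 m, d̄ = (0.23+0.00)/2 = 0.115, v̄ = (1.07+0.00)/2 = 0.535 → q = 3.2×0.115×0.535 = 0.1969 m³/s
Q = Σ q = 2.754 m³/s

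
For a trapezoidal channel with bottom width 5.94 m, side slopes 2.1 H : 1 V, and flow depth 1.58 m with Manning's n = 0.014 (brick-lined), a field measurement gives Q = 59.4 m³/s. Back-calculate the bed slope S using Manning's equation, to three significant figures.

0.00284

A = (b + z·y)·y = (5.94 + 2.1×1.58)×1.58 = 14.63 m²
P = b + 2y√(1+z²) = 5.94 + 2×1.58×√(1+2.1²) = 13.29 m
R = A/P = 14.63/13.29 = 1.101 m
S = (Q·n / (1·A·R^(2/3)))² = (59.4×0.014 / (1×14.63×1.066))² = 0.002844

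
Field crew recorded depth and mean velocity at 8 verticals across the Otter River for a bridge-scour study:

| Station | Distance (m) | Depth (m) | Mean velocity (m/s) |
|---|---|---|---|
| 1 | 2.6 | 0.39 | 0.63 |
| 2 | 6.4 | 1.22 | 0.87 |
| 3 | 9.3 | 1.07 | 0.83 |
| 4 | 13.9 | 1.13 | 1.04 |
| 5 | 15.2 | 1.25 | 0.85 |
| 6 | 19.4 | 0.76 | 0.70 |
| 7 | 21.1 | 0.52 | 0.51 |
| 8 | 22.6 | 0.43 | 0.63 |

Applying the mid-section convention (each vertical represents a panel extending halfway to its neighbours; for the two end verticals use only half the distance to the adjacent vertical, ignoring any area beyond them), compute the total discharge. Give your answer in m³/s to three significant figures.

15.9 m³/s

w_1 = (6.4 − 2.6)/2 = 1.9 m; q_1 = 0.63 × 0.39 × 1.9 = 0.4668 m³/s
w_2 = (9.3 − 2.6)/2 = 3.35 m; q_2 = 0.87 × 1.22 × 3.35 = 3.556 m³/s
w_3 = (13.9 − 6.4)/2 = 3.75 m; q_3 = 0.83 × 1.07 × 3.75 = 3.330 m³/s
w_4 = (15.2 − 9.3)/2 = 2.95 m; q_4 = 1.04 × 1.13 × 2.95 = 3.467 m³/s
w_5 = (19.4 − 13.9)/2 = 2.75 m; q_5 = 0.85 × 1.25 × 2.75 = 2.922 m³/s
w_6 = (21.1 − 15.2)/2 = 2.95 m; q_6 = 0.70 × 0.76 × 2.95 = 1.569 m³/s
w_7 = (22.6 − 19.4)/2 = 1.6 m; q_7 = 0.51 × 0.52 × 1.6 = 0.4243 m³/s
w_8 = (22.6 − 21.1)/2 = 0.75 m; q_8 = 0.63 × 0.43 × 0.75 = 0.2032 m³/s
Q = Σ qᵢ = 15.94 m³/s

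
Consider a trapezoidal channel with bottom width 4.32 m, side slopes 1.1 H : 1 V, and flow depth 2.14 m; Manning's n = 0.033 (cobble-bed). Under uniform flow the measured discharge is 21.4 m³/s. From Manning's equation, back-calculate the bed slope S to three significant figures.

A = (b + z·y)·y = (4.32 + 1.1×2.14)×2.14 = 14.28 m²
P = b + 2y√(1+z²) = 4.32 + 2×2.14×√(1+1.1²) = 10.68 m
R = A/P = 14.28/10.68 = 1.337 m
S = (Q·n / (1·A·R^(2/3)))² = (21.4×0.033 / (1×14.28×1.214))² = 0.001660

0.00166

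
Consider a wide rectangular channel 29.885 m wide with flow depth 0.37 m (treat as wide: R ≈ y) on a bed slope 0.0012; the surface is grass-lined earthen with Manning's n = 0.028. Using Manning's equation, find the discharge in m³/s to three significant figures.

7.05 m³/s

A = b·y = 29.885 × 0.37 = 11.06 m²
Wide channel: R ≈ y = 0.37 m
Q = (1/n)·A·R^(2/3)·S^(1/2) = (1/0.028) × 11.06 × 0.3700^(2/3) × 0.0012^(1/2) = 7.051 m³/s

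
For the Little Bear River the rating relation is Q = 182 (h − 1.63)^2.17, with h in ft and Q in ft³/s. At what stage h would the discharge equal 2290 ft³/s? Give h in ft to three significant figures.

4.84 ft

h − h₀ = (Q/C)^(1/b) = (2290/182)^(1/2.17) = 3.212 ft
h = 1.63 + 3.212 = 4.842 ft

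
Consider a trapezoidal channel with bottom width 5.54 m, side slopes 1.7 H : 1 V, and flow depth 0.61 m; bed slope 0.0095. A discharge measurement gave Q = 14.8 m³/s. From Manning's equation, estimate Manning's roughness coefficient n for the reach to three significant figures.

A = (b + z·y)·y = (5.54 + 1.7×0.61)×0.61 = 4.012 m²
P = b + 2y√(1+z²) = 5.54 + 2×0.61×√(1+1.7²) = 7.946 m
R = A/P = 4.012/7.946 = 0.5049 m
n = (1/Q)·A·R^(2/3)·S^(1/2) = (1/14.8) × 4.012 × 0.6341 × 0.09747 = 0.01675

0.0168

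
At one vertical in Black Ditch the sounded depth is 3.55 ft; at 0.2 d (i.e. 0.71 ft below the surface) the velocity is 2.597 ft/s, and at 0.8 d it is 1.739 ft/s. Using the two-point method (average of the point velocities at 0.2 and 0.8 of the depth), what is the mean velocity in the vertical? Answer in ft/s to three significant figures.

v̄ = (2.597 + 1.739) / 2 = 2.168 ft/s

2.17 ft/s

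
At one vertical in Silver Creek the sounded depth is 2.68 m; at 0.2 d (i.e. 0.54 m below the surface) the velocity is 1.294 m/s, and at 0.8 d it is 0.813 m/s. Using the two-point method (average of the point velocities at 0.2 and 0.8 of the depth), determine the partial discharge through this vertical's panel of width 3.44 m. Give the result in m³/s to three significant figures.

9.71 m³/s

v̄ = (1.294 + 0.813) / 2 = 1.054 m/s
q = v̄ × d × w = 1.054 × 2.68 × 3.44 = 9.712 m³/s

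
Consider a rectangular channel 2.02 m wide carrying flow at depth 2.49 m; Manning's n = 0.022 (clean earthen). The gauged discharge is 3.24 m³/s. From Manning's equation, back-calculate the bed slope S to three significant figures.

A = b·y = 2.02 × 2.49 = 5.030 m²
P = b + 2y = 2.02 + 2×2.49 = 7.000 m
R = A/P = 5.030/7.000 = 0.7185 m
S = (Q·n / (1·A·R^(2/3)))² = (3.24×0.022 / (1×5.030×0.8022))² = 0.0003121

0.000312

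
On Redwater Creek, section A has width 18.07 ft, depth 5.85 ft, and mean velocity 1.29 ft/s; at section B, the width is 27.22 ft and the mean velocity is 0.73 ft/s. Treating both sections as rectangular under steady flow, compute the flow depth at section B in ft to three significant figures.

Q = A₁V₁ = (18.07×5.85) × 1.29 = 136.4 ft³/s
d₂ = Q/(b₂ V₂) = 136.4/(27.22×0.73) = 6.863 ft

6.86 ft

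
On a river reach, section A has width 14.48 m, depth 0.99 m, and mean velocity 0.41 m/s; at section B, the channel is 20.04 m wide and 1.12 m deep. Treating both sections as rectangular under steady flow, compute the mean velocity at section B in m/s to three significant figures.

0.262 m/s

Q = A₁V₁ = (14.48×0.99) × 0.41 = 5.877 m³/s
A₂ = 20.04 × 1.12 = 22.44 m²
V₂ = Q/A₂ = 5.877/22.44 = 0.2619 m/s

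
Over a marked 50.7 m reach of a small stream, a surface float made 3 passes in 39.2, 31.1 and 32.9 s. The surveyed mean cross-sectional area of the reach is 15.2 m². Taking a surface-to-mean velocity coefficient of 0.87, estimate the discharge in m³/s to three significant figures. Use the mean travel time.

19.5 m³/s

t̄ = (39.2 + 31.1 + 32.9) / 3 = 34.4 s
v_surface = L / t̄ = 50.7 / 34.4 = 1.474 m/s
v_mean = 0.87 × 1.474 = 1.282 m/s
Q = A × v_mean = 15.2 × 1.282 = 19.49 m³/s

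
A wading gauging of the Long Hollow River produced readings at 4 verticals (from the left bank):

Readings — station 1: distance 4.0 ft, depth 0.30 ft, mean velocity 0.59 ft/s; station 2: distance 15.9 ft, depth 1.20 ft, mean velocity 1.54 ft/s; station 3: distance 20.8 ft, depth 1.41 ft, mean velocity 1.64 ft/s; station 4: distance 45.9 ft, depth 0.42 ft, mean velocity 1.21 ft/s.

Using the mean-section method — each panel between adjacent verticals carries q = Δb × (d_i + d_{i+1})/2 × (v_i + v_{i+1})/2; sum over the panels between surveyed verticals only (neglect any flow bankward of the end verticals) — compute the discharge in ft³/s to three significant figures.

52.4 ft³/s

Panel 1-2: Δb = 11.9 ft, d̄ = (0.30+1.20)/2 = 0.75, v̄ = (0.59+1.54)/2 = 1.065 → q = 11.9×0.75×1.065 = 9.505 ft³/s
Panel 2-3: Δb = 4.9 ft, d̄ = (1.20+1.41)/2 = 1.305, v̄ = (1.54+1.64)/2 = 1.59 → q = 4.9×1.305×1.59 = 10.17 ft³/s
Panel 3-4: Δb = 25.1 ft, d̄ = (1.41+0.42)/2 = 0.915, v̄ = (1.64+1.21)/2 = 1.425 → q = 25.1×0.915×1.425 = 32.73 ft³/s
Q = Σ q = 52.40 ft³/s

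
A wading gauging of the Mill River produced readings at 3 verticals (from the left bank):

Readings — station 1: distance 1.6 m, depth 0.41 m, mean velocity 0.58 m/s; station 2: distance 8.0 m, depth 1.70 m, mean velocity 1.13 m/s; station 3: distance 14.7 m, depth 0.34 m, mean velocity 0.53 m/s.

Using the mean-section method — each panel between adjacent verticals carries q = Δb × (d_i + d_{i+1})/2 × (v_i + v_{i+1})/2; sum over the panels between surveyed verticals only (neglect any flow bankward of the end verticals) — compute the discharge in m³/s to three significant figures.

11.4 m³/s

Panel 1-2: Δb = 6.4 m, d̄ = (0.41+1.70)/2 = 1.055, v̄ = (0.58+1.13)/2 = 0.855 → q = 6.4×1.055×0.855 = 5.773 m³/s
Panel 2-3: Δb = 6.7 m, d̄ = (1.70+0.34)/2 = 1.02, v̄ = (1.13+0.53)/2 = 0.83 → q = 6.7×1.02×0.83 = 5.672 m³/s
Q = Σ q = 11.45 m³/s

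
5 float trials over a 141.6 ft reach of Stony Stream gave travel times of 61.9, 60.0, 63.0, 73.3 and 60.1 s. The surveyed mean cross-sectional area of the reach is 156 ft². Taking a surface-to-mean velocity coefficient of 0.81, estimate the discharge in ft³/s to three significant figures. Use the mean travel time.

281 ft³/s

t̄ = (61.9 + 60.0 + 63.0 + 73.3 + 60.1) / 5 = 63.66 s
v_surface = L / t̄ = 141.6 / 63.66 = 2.224 ft/s
v_mean = 0.81 × 2.224 = 1.802 ft/s
Q = A × v_mean = 156 × 1.802 = 281.1 ft³/s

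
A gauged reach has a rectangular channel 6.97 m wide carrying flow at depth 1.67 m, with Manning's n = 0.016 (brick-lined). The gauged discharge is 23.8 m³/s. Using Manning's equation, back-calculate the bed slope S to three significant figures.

0.000910

A = b·y = 6.97 × 1.67 = 11.64 m²
P = b + 2y = 6.97 + 2×1.67 = 10.31 m
R = A/P = 11.64/10.31 = 1.129 m
S = (Q·n / (1·A·R^(2/3)))² = (23.8×0.016 / (1×11.64×1.084))² = 0.0009104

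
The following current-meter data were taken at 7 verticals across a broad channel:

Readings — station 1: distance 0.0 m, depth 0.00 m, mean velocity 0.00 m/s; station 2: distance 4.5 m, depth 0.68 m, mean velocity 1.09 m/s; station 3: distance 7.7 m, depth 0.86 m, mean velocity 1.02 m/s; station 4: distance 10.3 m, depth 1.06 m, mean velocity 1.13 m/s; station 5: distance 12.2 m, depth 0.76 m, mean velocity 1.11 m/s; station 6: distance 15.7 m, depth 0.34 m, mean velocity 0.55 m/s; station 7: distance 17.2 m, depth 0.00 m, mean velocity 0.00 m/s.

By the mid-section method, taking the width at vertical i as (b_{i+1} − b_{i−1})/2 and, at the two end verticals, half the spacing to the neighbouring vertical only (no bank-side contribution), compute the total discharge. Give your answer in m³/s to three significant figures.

w_2 = (7.7 − 0.0)/2 = 3.85 m; q_2 = 1.09 × 0.68 × 3.85 = 2.854 m³/s
w_3 = (10.3 − 4.5)/2 = 2.9 m; q_3 = 1.02 × 0.86 × 2.9 = 2.544 m³/s
w_4 = (12.2 − 7.7)/2 = 2.25 m; q_4 = 1.13 × 1.06 × 2.25 = 2.695 m³/s
w_5 = (15.7 − 10.3)/2 = 2.7 m; q_5 = 1.11 × 0.76 × 2.7 = 2.278 m³/s
w_6 = (17.2 − 12.2)/2 = 2.5 m; q_6 = 0.55 × 0.34 × 2.5 = 0.4675 m³/s
Stations 1, 7 contribute zero (depth or velocity is 0).
Q = Σ qᵢ = 10.84 m³/s

10.8 m³/s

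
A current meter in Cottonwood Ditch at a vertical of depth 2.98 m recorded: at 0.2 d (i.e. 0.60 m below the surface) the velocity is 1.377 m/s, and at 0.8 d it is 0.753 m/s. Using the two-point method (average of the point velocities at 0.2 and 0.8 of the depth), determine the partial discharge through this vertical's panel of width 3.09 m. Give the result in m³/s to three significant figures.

9.81 m³/s

v̄ = (1.377 + 0.753) / 2 = 1.065 m/s
q = v̄ × d × w = 1.065 × 2.98 × 3.09 = 9.807 m³/s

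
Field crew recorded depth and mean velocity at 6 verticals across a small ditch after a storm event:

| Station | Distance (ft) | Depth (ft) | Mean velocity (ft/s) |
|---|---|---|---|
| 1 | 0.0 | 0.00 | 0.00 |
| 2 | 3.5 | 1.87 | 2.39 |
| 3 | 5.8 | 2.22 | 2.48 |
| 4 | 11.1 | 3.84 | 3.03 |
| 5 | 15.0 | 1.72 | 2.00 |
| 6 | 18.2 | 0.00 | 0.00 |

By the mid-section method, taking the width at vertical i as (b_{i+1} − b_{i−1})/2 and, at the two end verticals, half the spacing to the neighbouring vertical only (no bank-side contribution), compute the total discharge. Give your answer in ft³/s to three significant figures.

99.6 ft³/s

w_2 = (5.8 − 0.0)/2 = 2.9 ft; q_2 = 2.39 × 1.87 × 2.9 = 12.96 ft³/s
w_3 = (11.1 − 3.5)/2 = 3.8 ft; q_3 = 2.48 × 2.22 × 3.8 = 20.92 ft³/s
w_4 = (15.0 − 5.8)/2 = 4.6 ft; q_4 = 3.03 × 3.84 × 4.6 = 53.52 ft³/s
w_5 = (18.2 − 11.1)/2 = 3.55 ft; q_5 = 2.00 × 1.72 × 3.55 = 12.21 ft³/s
Stations 1, 6 contribute zero (depth or velocity is 0).
Q = Σ qᵢ = 99.62 ft³/s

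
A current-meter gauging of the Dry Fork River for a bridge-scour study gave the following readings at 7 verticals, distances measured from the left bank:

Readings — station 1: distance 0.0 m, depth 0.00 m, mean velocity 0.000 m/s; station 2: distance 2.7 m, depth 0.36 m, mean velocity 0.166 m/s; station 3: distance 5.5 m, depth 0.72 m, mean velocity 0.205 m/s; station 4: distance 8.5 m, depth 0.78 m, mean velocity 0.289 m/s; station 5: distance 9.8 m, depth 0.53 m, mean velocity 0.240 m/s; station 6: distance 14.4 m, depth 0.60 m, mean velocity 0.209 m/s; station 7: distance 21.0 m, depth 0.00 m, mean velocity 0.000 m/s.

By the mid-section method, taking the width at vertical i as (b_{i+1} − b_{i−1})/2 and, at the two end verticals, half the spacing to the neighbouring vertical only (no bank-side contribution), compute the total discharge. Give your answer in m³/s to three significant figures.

w_2 = (5.5 − 0.0)/2 = 2.75 m; q_2 = 0.166 × 0.36 × 2.75 = 0.1643 m³/s
w_3 = (8.5 − 2.7)/2 = 2.9 m; q_3 = 0.205 × 0.72 × 2.9 = 0.4280 m³/s
w_4 = (9.8 − 5.5)/2 = 2.15 m; q_4 = 0.289 × 0.78 × 2.15 = 0.4847 m³/s
w_5 = (14.4 − 8.5)/2 = 2.95 m; q_5 = 0.240 × 0.53 × 2.95 = 0.3752 m³/s
w_6 = (21.0 − 9.8)/2 = 5.6 m; q_6 = 0.209 × 0.60 × 5.6 = 0.7022 m³/s
Stations 1, 7 contribute zero (depth or velocity is 0).
Q = Σ qᵢ = 2.155 m³/s

2.15 m³/s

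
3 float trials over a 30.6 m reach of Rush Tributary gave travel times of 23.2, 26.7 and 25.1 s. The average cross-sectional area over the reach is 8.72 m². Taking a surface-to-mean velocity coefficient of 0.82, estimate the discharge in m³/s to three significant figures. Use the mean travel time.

8.75 m³/s

t̄ = (23.2 + 26.7 + 25.1) / 3 = 25 s
v_surface = L / t̄ = 30.6 / 25 = 1.224 m/s
v_mean = 0.82 × 1.224 = 1.004 m/s
Q = A × v_mean = 8.72 × 1.004 = 8.752 m³/s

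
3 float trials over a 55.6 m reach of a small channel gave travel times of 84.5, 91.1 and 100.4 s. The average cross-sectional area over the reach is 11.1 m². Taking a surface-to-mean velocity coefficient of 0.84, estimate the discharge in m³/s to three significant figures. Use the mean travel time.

t̄ = (84.5 + 91.1 + 100.4) / 3 = 92 s
v_surface = L / t̄ = 55.6 / 92 = 0.6043 m/s
v_mean = 0.84 × 0.6043 = 0.5077 m/s
Q = A × v_mean = 11.1 × 0.5077 = 5.635 m³/s

5.63 m³/s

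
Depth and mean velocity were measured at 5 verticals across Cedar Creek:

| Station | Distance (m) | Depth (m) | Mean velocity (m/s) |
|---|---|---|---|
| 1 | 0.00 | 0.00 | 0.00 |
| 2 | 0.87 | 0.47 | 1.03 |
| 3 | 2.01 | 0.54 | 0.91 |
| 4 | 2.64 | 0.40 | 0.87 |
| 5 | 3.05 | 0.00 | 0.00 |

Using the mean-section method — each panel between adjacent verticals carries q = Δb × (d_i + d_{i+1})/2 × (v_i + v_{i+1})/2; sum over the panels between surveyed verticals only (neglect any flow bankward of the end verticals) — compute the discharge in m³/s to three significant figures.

0.963 m³/s

Panel 1-2: Δb = 0.87 m, d̄ = (0.00+0.47)/2 = 0.235, v̄ = (0.00+1.03)/2 = 0.515 → q = 0.87×0.235×0.515 = 0.1053 m³/s
Panel 2-3: Δb = 1.14 m, d̄ = (0.47+0.54)/2 = 0.505, v̄ = (1.03+0.91)/2 = 0.97 → q = 1.14×0.505×0.97 = 0.5584 m³/s
Panel 3-4: Δb = 0.63 m, d̄ = (0.54+0.40)/2 = 0.47, v̄ = (0.91+0.87)/2 = 0.89 → q = 0.63×0.47×0.89 = 0.2635 m³/s
Panel 4-5: Δb = 0.41 m, d̄ = (0.40+0.00)/2 = 0.2, v̄ = (0.87+0.00)/2 = 0.435 → q = 0.41×0.2×0.435 = 0.03567 m³/s
Q = Σ q = 0.9629 m³/s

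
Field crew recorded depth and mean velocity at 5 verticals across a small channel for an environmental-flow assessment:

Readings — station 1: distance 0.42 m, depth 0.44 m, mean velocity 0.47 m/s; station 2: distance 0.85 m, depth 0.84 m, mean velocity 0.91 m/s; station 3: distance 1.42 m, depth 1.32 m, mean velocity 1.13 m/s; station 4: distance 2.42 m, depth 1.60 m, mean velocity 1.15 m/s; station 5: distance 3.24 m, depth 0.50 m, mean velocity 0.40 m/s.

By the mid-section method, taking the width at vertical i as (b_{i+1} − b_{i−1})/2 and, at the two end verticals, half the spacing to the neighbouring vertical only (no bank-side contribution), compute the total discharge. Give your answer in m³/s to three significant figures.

3.35 m³/s

w_1 = (0.85 − 0.42)/2 = 0.215 m; q_1 = 0.47 × 0.44 × 0.215 = 0.04446 m³/s
w_2 = (1.42 − 0.42)/2 = 0.5 m; q_2 = 0.91 × 0.84 × 0.5 = 0.3822 m³/s
w_3 = (2.42 − 0.85)/2 = 0.785 m; q_3 = 1.13 × 1.32 × 0.785 = 1.171 m³/s
w_4 = (3.24 − 1.42)/2 = 0.91 m; q_4 = 1.15 × 1.60 × 0.91 = 1.674 m³/s
w_5 = (3.24 − 2.42)/2 = 0.41 m; q_5 = 0.40 × 0.50 × 0.41 = 0.08200 m³/s
Q = Σ qᵢ = 3.354 m³/s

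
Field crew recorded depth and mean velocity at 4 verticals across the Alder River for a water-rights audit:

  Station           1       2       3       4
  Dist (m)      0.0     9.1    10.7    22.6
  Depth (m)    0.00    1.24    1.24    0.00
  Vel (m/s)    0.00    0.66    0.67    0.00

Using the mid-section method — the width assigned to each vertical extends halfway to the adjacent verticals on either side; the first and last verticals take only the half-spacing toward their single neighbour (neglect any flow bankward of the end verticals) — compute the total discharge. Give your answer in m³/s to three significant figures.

9.99 m³/s

w_2 = (10.7 − 0.0)/2 = 5.35 m; q_2 = 0.66 × 1.24 × 5.35 = 4.378 m³/s
w_3 = (22.6 − 9.1)/2 = 6.75 m; q_3 = 0.67 × 1.24 × 6.75 = 5.608 m³/s
Stations 1, 4 contribute zero (depth or velocity is 0).
Q = Σ qᵢ = 9.986 m³/s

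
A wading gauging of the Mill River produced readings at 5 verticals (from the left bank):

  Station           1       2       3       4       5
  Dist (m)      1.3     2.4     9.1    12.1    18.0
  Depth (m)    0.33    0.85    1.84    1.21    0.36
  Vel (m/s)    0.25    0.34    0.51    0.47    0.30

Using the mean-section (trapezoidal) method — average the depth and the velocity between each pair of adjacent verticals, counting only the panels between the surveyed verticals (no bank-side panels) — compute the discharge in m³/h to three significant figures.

Panel 1-2: Δb = 1.1 m, d̄ = (0.33+0.85)/2 = 0.59, v̄ = (0.25+0.34)/2 = 0.295 → q = 1.1×0.59×0.295 = 0.1915 m³/s
Panel 2-3: Δb = 6.7 m, d̄ = (0.85+1.84)/2 = 1.345, v̄ = (0.34+0.51)/2 = 0.425 → q = 6.7×1.345×0.425 = 3.830 m³/s
Panel 3-4: Δb = 3 m, d̄ = (1.84+1.21)/2 = 1.525, v̄ = (0.51+0.47)/2 = 0.49 → q = 3×1.525×0.49 = 2.242 m³/s
Panel 4-5: Δb = 5.9 m, d̄ = (1.21+0.36)/2 = 0.785, v̄ = (0.47+0.30)/2 = 0.385 → q = 5.9×0.785×0.385 = 1.783 m³/s
Q = Σ q = 8.046 m³/s
= 8.046 × 3600 = 28970 m³/h

29000 m³/h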